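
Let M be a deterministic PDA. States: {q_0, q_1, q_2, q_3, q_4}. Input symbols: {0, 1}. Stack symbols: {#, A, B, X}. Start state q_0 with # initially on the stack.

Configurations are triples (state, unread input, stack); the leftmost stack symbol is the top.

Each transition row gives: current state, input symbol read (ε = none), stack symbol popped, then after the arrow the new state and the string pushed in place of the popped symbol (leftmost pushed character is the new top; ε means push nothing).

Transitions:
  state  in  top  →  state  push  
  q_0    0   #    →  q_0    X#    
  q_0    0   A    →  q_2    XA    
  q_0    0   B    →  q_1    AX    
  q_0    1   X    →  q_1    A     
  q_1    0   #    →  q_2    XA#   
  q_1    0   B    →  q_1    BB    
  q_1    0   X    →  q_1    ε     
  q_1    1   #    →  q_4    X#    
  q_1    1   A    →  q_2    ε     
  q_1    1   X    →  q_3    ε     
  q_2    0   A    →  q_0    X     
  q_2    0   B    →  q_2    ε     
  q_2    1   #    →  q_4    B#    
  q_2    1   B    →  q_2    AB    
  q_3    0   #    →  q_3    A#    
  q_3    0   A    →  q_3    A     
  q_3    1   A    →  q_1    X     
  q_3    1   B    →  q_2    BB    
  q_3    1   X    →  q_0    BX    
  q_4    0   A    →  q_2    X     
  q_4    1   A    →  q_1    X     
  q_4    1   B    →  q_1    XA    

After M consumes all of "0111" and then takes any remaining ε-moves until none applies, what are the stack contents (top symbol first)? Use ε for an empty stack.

(q_0, 0111, #)
  read 0, top #: go to q_0, push X# → (q_0, 111, X#)
  read 1, top X: go to q_1, push A → (q_1, 11, A#)
  read 1, top A: go to q_2, push ε → (q_2, 1, #)
  read 1, top #: go to q_4, push B# → (q_4, ε, B#)
All input consumed in state q_4 with stack B#.

B#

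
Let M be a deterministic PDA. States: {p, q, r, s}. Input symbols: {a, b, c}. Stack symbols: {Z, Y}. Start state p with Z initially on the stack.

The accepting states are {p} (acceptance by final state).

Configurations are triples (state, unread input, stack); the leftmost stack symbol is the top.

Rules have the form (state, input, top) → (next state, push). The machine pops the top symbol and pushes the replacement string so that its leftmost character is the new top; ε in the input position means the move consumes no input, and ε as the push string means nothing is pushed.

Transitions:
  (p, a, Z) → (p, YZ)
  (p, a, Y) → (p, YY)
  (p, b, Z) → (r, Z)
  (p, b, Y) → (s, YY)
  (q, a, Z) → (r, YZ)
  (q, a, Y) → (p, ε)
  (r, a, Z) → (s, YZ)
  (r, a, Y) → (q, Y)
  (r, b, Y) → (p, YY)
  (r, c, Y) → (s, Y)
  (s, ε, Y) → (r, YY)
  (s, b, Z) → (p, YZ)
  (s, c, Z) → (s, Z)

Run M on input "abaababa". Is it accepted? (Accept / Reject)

Reject

(p, abaababa, Z)
  read a, top Z: go to p, push YZ → (p, baababa, YZ)
  read b, top Y: go to s, push YY → (s, aababa, YYZ)
  ε-move, top Y: go to r, push YY → (r, aababa, YYYZ)
  read a, top Y: go to q, push Y → (q, ababa, YYYZ)
  read a, top Y: go to p, push ε → (p, baba, YYZ)
  read b, top Y: go to s, push YY → (s, aba, YYYZ)
  ε-move, top Y: go to r, push YY → (r, aba, YYYYZ)
  read a, top Y: go to q, push Y → (q, ba, YYYYZ)
No transition applies at (q, ba, YYYYZ); input not fully consumed.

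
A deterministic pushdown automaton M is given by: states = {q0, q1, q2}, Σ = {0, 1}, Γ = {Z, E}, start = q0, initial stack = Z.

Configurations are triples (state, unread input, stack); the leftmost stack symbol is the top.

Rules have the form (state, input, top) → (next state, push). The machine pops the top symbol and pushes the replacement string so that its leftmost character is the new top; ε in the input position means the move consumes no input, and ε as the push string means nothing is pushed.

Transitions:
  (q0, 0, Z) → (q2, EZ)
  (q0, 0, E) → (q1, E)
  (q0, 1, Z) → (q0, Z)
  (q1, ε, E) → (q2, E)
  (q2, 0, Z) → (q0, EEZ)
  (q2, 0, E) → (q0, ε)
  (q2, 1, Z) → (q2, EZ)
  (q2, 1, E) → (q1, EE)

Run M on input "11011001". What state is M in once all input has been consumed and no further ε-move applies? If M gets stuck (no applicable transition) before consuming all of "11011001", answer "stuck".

q2

(q0, 11011001, Z)
  read 1, top Z: go to q0, push Z → (q0, 1011001, Z)
  read 1, top Z: go to q0, push Z → (q0, 011001, Z)
  read 0, top Z: go to q2, push EZ → (q2, 11001, EZ)
  read 1, top E: go to q1, push EE → (q1, 1001, EEZ)
  ε-move, top E: go to q2, push E → (q2, 1001, EEZ)
  read 1, top E: go to q1, push EE → (q1, 001, EEEZ)
  ε-move, top E: go to q2, push E → (q2, 001, EEEZ)
  read 0, top E: go to q0, push ε → (q0, 01, EEZ)
  read 0, top E: go to q1, push E → (q1, 1, EEZ)
  ε-move, top E: go to q2, push E → (q2, 1, EEZ)
  read 1, top E: go to q1, push EE → (q1, ε, EEEZ)
  ε-move, top E: go to q2, push E → (q2, ε, EEEZ)
All input consumed; M is in state q2.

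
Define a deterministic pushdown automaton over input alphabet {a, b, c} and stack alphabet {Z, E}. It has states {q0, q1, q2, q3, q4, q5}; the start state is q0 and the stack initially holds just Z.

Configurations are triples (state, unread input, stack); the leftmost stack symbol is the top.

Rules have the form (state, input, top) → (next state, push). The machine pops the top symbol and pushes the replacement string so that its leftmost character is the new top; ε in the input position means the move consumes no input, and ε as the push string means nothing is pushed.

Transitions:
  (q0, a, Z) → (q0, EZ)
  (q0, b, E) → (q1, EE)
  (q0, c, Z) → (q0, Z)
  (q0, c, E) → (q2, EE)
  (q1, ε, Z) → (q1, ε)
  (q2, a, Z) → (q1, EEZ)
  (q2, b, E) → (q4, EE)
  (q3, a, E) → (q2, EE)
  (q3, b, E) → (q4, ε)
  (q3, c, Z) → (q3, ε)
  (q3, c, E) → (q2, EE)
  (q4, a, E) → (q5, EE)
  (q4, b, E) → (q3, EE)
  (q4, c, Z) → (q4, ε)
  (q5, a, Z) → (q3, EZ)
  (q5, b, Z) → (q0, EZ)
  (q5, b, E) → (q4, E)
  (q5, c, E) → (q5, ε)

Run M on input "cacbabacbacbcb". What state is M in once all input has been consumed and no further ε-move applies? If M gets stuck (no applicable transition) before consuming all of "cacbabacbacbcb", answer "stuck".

stuck

(q0, cacbabacbacbcb, Z)
  read c, top Z: go to q0, push Z → (q0, acbabacbacbcb, Z)
  read a, top Z: go to q0, push EZ → (q0, cbabacbacbcb, EZ)
  read c, top E: go to q2, push EE → (q2, babacbacbcb, EEZ)
  read b, top E: go to q4, push EE → (q4, abacbacbcb, EEEZ)
  read a, top E: go to q5, push EE → (q5, bacbacbcb, EEEEZ)
  read b, top E: go to q4, push E → (q4, acbacbcb, EEEEZ)
  read a, top E: go to q5, push EE → (q5, cbacbcb, EEEEEZ)
  read c, top E: go to q5, push ε → (q5, bacbcb, EEEEZ)
  read b, top E: go to q4, push E → (q4, acbcb, EEEEZ)
  read a, top E: go to q5, push EE → (q5, cbcb, EEEEEZ)
  read c, top E: go to q5, push ε → (q5, bcb, EEEEZ)
  read b, top E: go to q4, push E → (q4, cb, EEEEZ)
No transition for (q4, c, top E); M blocks with input cb remaining.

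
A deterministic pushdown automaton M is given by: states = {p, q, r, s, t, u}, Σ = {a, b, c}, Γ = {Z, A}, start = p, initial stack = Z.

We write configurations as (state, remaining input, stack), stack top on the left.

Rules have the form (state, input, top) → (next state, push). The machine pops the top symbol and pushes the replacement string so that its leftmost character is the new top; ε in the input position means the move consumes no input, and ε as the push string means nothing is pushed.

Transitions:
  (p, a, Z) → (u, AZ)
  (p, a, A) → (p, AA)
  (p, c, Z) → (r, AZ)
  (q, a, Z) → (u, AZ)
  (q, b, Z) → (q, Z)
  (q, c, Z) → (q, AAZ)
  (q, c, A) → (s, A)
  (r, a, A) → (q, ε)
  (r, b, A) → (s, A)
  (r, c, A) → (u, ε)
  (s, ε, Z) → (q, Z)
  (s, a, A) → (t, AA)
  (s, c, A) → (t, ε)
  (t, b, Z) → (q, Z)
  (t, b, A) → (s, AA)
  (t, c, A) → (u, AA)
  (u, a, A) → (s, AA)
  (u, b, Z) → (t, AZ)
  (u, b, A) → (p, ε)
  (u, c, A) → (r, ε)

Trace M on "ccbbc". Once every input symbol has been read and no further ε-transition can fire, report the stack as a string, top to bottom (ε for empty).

(p, ccbbc, Z)
  read c, top Z: go to r, push AZ → (r, cbbc, AZ)
  read c, top A: go to u, push ε → (u, bbc, Z)
  read b, top Z: go to t, push AZ → (t, bc, AZ)
  read b, top A: go to s, push AA → (s, c, AAZ)
  read c, top A: go to t, push ε → (t, ε, AZ)
All input consumed in state t with stack AZ.

AZ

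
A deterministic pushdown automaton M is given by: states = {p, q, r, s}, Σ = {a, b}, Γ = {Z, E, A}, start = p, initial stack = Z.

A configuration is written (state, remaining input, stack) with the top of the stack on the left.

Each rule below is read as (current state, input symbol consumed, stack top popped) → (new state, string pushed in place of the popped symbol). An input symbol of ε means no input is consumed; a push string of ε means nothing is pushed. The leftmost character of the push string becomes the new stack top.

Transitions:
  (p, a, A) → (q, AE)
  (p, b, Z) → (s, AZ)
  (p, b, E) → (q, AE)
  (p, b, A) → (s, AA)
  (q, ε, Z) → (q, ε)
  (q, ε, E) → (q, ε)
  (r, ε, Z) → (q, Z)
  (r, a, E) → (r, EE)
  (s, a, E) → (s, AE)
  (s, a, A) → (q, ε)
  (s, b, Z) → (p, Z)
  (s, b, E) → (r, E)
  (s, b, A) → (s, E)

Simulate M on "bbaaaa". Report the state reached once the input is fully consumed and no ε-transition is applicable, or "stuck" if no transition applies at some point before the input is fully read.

(p, bbaaaa, Z)
  read b, top Z: go to s, push AZ → (s, baaaa, AZ)
  read b, top A: go to s, push E → (s, aaaa, EZ)
  read a, top E: go to s, push AE → (s, aaa, AEZ)
  read a, top A: go to q, push ε → (q, aa, EZ)
  ε-move, top E: go to q, push ε → (q, aa, Z)
  ε-move, top Z: go to q, push ε → (q, aa, ε)
No transition for (q, a, top ε); M blocks with input aa remaining.

stuck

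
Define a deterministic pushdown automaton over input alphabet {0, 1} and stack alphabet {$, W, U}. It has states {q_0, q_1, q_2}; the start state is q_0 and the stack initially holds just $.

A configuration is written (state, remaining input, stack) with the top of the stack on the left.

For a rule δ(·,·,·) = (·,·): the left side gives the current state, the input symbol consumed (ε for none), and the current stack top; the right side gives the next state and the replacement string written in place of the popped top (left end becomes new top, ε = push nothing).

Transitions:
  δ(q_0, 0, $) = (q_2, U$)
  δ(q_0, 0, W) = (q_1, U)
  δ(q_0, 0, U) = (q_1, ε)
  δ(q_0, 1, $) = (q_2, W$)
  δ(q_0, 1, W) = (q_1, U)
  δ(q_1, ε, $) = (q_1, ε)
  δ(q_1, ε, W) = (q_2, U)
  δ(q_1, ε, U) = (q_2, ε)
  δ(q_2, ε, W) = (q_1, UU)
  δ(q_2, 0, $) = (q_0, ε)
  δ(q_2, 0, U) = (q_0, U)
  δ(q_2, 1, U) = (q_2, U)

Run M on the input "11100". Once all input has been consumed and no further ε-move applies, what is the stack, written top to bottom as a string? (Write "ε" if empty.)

ε

(q_0, 11100, $)
  read 1, top $: go to q_2, push W$ → (q_2, 1100, W$)
  ε-move, top W: go to q_1, push UU → (q_1, 1100, UU$)
  ε-move, top U: go to q_2, push ε → (q_2, 1100, U$)
  read 1, top U: go to q_2, push U → (q_2, 100, U$)
  read 1, top U: go to q_2, push U → (q_2, 00, U$)
  read 0, top U: go to q_0, push U → (q_0, 0, U$)
  read 0, top U: go to q_1, push ε → (q_1, ε, $)
  ε-move, top $: go to q_1, push ε → (q_1, ε, ε)
All input consumed in state q_1 with stack ε.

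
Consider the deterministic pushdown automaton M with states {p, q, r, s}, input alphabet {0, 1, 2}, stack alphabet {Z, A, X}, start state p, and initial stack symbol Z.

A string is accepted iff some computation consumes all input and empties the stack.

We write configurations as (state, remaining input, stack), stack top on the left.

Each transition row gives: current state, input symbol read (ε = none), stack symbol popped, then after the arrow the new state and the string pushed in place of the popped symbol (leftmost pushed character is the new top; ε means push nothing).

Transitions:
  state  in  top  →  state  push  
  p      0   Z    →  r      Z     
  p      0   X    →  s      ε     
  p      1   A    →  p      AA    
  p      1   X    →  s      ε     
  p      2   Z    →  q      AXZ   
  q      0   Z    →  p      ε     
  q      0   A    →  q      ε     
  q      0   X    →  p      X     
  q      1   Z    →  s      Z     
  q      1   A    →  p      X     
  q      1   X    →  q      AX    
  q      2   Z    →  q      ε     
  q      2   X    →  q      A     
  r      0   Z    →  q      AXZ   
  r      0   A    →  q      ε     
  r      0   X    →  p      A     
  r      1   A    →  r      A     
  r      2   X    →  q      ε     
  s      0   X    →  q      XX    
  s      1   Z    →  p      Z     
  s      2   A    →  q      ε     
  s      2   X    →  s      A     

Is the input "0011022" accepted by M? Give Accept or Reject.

Reject

(p, 0011022, Z)
  read 0, top Z: go to r, push Z → (r, 011022, Z)
  read 0, top Z: go to q, push AXZ → (q, 11022, AXZ)
  read 1, top A: go to p, push X → (p, 1022, XXZ)
  read 1, top X: go to s, push ε → (s, 022, XZ)
  read 0, top X: go to q, push XX → (q, 22, XXZ)
  read 2, top X: go to q, push A → (q, 2, AXZ)
No transition applies at (q, 2, AXZ); input not fully consumed.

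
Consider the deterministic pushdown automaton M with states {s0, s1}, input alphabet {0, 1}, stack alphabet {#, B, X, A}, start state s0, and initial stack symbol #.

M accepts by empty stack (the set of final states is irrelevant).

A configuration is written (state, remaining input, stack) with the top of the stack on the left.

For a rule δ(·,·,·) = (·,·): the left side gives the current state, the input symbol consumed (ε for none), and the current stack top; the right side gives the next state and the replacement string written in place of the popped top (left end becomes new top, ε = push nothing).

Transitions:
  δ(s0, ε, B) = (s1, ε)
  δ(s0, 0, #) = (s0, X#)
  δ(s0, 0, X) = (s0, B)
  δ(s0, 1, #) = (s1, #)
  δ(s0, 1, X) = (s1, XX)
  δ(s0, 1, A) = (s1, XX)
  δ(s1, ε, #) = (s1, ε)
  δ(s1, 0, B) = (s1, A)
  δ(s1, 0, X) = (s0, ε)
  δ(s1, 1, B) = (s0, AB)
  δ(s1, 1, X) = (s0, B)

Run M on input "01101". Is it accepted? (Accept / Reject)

Accept

(s0, 01101, #) ⊢ (s0, 1101, X#) ⊢ (s1, 101, XX#) ⊢ (s0, 01, BX#) ⊢ (s1, 01, X#) ⊢ (s0, 1, #) ⊢ (s1, ε, #) ⊢ (s1, ε, ε)
All input consumed and the stack is empty.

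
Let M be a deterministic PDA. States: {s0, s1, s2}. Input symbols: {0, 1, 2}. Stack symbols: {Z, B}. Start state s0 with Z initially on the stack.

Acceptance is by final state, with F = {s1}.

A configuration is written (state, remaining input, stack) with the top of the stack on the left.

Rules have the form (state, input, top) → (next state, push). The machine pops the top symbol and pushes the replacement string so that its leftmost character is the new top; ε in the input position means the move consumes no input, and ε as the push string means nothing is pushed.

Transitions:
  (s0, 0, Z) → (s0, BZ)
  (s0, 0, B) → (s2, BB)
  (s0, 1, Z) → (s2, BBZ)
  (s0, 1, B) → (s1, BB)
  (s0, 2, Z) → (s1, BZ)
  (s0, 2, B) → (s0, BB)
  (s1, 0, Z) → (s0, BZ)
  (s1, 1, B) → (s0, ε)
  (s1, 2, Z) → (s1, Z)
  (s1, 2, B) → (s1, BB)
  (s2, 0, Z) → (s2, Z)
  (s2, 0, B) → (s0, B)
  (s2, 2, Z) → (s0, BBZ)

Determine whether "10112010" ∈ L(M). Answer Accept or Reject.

Reject

(s0, 10112010, Z) ⊢ (s2, 0112010, BBZ) ⊢ (s0, 112010, BBZ) ⊢ (s1, 12010, BBBZ) ⊢ (s0, 2010, BBZ) ⊢ (s0, 010, BBBZ) ⊢ (s2, 10, BBBBZ)
No transition applies at (s2, 10, BBBBZ); input not fully consumed.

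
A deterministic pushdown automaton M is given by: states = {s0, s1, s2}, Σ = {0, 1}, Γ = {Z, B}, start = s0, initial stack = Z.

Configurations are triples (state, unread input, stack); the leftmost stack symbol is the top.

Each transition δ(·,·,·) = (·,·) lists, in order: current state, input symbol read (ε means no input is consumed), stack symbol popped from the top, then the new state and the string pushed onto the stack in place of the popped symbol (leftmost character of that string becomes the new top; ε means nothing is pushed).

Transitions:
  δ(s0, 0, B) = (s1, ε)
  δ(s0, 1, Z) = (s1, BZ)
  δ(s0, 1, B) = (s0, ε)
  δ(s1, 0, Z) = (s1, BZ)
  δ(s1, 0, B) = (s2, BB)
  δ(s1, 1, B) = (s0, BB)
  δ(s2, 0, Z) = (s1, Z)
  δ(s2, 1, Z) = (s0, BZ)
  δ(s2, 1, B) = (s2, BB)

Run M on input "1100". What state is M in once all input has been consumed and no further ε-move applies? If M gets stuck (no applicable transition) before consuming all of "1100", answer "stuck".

(s0, 1100, Z)
  read 1, top Z: go to s1, push BZ → (s1, 100, BZ)
  read 1, top B: go to s0, push BB → (s0, 00, BBZ)
  read 0, top B: go to s1, push ε → (s1, 0, BZ)
  read 0, top B: go to s2, push BB → (s2, ε, BBZ)
All input consumed; M is in state s2.

s2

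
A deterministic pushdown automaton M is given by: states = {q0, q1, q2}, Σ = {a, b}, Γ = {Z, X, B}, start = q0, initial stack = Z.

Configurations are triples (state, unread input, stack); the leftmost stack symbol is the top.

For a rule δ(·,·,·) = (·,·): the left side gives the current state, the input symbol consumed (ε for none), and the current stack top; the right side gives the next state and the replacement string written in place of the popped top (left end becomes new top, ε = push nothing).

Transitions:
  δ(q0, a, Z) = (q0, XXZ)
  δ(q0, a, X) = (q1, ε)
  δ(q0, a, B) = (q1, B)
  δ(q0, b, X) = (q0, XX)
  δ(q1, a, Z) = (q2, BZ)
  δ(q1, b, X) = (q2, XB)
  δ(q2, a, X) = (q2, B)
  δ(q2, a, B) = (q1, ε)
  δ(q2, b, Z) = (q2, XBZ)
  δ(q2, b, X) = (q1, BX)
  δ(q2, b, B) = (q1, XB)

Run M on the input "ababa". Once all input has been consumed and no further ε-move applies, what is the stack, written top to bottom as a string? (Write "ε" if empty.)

(q0, ababa, Z)
  read a, top Z: go to q0, push XXZ → (q0, baba, XXZ)
  read b, top X: go to q0, push XX → (q0, aba, XXXZ)
  read a, top X: go to q1, push ε → (q1, ba, XXZ)
  read b, top X: go to q2, push XB → (q2, a, XBXZ)
  read a, top X: go to q2, push B → (q2, ε, BBXZ)
All input consumed in state q2 with stack BBXZ.

BBXZ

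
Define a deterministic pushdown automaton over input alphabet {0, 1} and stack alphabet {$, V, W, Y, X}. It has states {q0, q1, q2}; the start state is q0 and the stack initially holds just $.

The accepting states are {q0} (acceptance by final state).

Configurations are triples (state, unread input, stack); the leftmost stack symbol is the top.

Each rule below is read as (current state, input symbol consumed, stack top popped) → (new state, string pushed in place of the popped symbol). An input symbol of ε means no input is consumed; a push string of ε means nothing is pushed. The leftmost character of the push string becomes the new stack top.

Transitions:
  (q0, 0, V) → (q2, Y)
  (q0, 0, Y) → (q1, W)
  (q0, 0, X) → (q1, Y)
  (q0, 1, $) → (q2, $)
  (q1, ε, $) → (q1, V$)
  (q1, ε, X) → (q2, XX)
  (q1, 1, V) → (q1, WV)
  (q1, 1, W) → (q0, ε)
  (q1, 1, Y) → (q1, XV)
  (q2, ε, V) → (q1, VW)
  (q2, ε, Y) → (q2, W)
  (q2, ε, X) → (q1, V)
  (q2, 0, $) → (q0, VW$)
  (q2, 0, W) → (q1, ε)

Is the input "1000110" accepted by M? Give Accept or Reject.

(q0, 1000110, $)
  read 1, top $: go to q2, push $ → (q2, 000110, $)
  read 0, top $: go to q0, push VW$ → (q0, 00110, VW$)
  read 0, top V: go to q2, push Y → (q2, 0110, YW$)
  ε-move, top Y: go to q2, push W → (q2, 0110, WW$)
  read 0, top W: go to q1, push ε → (q1, 110, W$)
  read 1, top W: go to q0, push ε → (q0, 10, $)
  read 1, top $: go to q2, push $ → (q2, 0, $)
  read 0, top $: go to q0, push VW$ → (q0, ε, VW$)
All input consumed; state q0 ∈ F.

Accept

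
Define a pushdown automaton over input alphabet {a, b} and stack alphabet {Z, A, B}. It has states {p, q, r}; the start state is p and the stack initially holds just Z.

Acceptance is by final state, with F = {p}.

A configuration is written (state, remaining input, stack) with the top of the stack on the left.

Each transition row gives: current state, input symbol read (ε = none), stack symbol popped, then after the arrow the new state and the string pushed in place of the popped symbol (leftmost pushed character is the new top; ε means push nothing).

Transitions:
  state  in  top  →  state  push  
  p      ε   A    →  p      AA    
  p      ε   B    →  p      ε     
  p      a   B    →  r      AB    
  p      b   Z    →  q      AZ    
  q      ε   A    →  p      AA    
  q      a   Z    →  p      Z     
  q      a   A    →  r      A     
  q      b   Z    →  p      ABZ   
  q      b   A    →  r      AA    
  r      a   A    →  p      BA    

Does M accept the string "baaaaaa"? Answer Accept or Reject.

One accepting computation: (p, baaaaaa, Z) ⊢ (q, aaaaaa, AZ) ⊢ (r, aaaaa, AZ) ⊢ (p, aaaa, BAZ) ⊢ (r, aaa, ABAZ) ⊢ (p, aa, BABAZ) ⊢ (r, a, ABABAZ) ⊢ (p, ε, BABABAZ)
All input consumed and state p ∈ F.

Accept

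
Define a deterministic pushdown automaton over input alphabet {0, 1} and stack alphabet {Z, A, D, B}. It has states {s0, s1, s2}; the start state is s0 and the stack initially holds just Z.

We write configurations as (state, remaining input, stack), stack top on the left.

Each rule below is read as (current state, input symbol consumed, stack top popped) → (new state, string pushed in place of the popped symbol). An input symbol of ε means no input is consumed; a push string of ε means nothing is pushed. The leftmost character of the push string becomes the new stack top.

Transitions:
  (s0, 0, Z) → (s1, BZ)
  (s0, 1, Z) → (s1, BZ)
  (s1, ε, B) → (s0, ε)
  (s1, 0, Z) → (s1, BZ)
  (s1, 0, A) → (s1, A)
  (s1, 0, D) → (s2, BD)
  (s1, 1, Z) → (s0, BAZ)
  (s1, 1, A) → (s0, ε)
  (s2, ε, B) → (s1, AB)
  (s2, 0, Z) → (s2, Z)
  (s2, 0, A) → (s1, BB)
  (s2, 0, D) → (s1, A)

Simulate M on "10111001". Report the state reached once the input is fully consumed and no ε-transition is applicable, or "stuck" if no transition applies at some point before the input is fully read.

(s0, 10111001, Z)
  read 1, top Z: go to s1, push BZ → (s1, 0111001, BZ)
  ε-move, top B: go to s0, push ε → (s0, 0111001, Z)
  read 0, top Z: go to s1, push BZ → (s1, 111001, BZ)
  ε-move, top B: go to s0, push ε → (s0, 111001, Z)
  read 1, top Z: go to s1, push BZ → (s1, 11001, BZ)
  ε-move, top B: go to s0, push ε → (s0, 11001, Z)
  read 1, top Z: go to s1, push BZ → (s1, 1001, BZ)
  ε-move, top B: go to s0, push ε → (s0, 1001, Z)
  read 1, top Z: go to s1, push BZ → (s1, 001, BZ)
  ε-move, top B: go to s0, push ε → (s0, 001, Z)
  read 0, top Z: go to s1, push BZ → (s1, 01, BZ)
  ε-move, top B: go to s0, push ε → (s0, 01, Z)
  read 0, top Z: go to s1, push BZ → (s1, 1, BZ)
  ε-move, top B: go to s0, push ε → (s0, 1, Z)
  read 1, top Z: go to s1, push BZ → (s1, ε, BZ)
  ε-move, top B: go to s0, push ε → (s0, ε, Z)
All input consumed; M is in state s0.

s0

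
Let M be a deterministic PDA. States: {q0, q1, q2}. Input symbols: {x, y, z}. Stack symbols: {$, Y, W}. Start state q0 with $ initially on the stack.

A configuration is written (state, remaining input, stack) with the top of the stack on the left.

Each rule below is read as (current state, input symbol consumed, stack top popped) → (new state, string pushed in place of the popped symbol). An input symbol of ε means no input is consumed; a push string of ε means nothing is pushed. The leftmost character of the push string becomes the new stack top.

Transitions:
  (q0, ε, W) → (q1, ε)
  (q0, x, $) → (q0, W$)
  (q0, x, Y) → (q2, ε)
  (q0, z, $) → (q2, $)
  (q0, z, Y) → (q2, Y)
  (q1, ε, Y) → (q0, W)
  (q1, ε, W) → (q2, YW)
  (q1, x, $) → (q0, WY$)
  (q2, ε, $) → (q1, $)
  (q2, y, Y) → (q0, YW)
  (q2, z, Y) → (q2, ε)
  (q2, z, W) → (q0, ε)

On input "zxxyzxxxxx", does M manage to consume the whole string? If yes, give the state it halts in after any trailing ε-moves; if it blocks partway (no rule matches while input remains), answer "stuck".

(q0, zxxyzxxxxx, $)
  read z, top $: go to q2, push $ → (q2, xxyzxxxxx, $)
  ε-move, top $: go to q1, push $ → (q1, xxyzxxxxx, $)
  read x, top $: go to q0, push WY$ → (q0, xyzxxxxx, WY$)
  ε-move, top W: go to q1, push ε → (q1, xyzxxxxx, Y$)
  ε-move, top Y: go to q0, push W → (q0, xyzxxxxx, W$)
  ε-move, top W: go to q1, push ε → (q1, xyzxxxxx, $)
  read x, top $: go to q0, push WY$ → (q0, yzxxxxx, WY$)
  ε-move, top W: go to q1, push ε → (q1, yzxxxxx, Y$)
  ε-move, top Y: go to q0, push W → (q0, yzxxxxx, W$)
  ε-move, top W: go to q1, push ε → (q1, yzxxxxx, $)
No transition for (q1, y, top $); M blocks with input yzxxxxx remaining.

stuck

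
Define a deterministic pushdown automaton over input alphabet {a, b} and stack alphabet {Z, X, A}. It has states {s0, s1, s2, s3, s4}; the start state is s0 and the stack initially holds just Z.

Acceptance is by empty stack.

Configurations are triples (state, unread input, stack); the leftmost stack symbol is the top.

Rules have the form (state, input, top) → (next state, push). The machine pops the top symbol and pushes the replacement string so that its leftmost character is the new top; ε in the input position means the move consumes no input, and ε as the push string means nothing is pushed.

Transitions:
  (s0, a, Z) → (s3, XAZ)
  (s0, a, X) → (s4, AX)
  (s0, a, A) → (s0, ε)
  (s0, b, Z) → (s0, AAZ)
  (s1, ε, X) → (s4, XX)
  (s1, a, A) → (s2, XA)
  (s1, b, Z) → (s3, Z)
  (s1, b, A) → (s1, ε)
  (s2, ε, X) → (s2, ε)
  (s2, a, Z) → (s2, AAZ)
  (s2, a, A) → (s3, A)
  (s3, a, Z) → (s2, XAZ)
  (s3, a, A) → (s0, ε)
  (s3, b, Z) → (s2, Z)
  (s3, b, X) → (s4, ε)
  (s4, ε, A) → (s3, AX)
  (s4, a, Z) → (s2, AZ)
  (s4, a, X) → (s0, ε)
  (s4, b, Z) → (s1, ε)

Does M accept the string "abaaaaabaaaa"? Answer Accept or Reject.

(s0, abaaaaabaaaa, Z) ⊢ (s3, baaaaabaaaa, XAZ) ⊢ (s4, aaaaabaaaa, AZ) ⊢ (s3, aaaaabaaaa, AXZ) ⊢ (s0, aaaabaaaa, XZ) ⊢ (s4, aaabaaaa, AXZ) ⊢ (s3, aaabaaaa, AXXZ) ⊢ (s0, aabaaaa, XXZ) ⊢ (s4, abaaaa, AXXZ) ⊢ (s3, abaaaa, AXXXZ) ⊢ (s0, baaaa, XXXZ)
No transition applies at (s0, baaaa, XXXZ); input not fully consumed.

Reject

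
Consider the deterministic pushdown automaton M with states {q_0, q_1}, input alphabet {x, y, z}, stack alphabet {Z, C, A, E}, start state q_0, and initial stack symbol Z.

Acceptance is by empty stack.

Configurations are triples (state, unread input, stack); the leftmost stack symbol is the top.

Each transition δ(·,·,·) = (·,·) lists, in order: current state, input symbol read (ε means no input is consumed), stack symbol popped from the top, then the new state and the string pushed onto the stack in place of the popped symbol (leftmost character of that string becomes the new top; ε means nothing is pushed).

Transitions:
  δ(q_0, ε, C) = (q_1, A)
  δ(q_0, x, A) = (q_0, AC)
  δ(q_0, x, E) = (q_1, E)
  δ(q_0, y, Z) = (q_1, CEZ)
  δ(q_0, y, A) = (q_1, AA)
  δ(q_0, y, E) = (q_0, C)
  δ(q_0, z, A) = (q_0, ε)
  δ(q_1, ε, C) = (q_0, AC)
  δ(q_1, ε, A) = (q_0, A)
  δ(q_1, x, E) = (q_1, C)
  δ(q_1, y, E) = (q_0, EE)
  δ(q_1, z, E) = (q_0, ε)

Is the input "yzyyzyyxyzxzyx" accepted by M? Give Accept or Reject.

Reject

(q_0, yzyyzyyxyzxzyx, Z)
  read y, top Z: go to q_1, push CEZ → (q_1, zyyzyyxyzxzyx, CEZ)
  ε-move, top C: go to q_0, push AC → (q_0, zyyzyyxyzxzyx, ACEZ)
  read z, top A: go to q_0, push ε → (q_0, yyzyyxyzxzyx, CEZ)
  ε-move, top C: go to q_1, push A → (q_1, yyzyyxyzxzyx, AEZ)
  ε-move, top A: go to q_0, push A → (q_0, yyzyyxyzxzyx, AEZ)
  read y, top A: go to q_1, push AA → (q_1, yzyyxyzxzyx, AAEZ)
  ε-move, top A: go to q_0, push A → (q_0, yzyyxyzxzyx, AAEZ)
  read y, top A: go to q_1, push AA → (q_1, zyyxyzxzyx, AAAEZ)
  ε-move, top A: go to q_0, push A → (q_0, zyyxyzxzyx, AAAEZ)
  read z, top A: go to q_0, push ε → (q_0, yyxyzxzyx, AAEZ)
  read y, top A: go to q_1, push AA → (q_1, yxyzxzyx, AAAEZ)
  ε-move, top A: go to q_0, push A → (q_0, yxyzxzyx, AAAEZ)
  read y, top A: go to q_1, push AA → (q_1, xyzxzyx, AAAAEZ)
  ε-move, top A: go to q_0, push A → (q_0, xyzxzyx, AAAAEZ)
  read x, top A: go to q_0, push AC → (q_0, yzxzyx, ACAAAEZ)
  read y, top A: go to q_1, push AA → (q_1, zxzyx, AACAAAEZ)
  ε-move, top A: go to q_0, push A → (q_0, zxzyx, AACAAAEZ)
  read z, top A: go to q_0, push ε → (q_0, xzyx, ACAAAEZ)
  read x, top A: go to q_0, push AC → (q_0, zyx, ACCAAAEZ)
  read z, top A: go to q_0, push ε → (q_0, yx, CCAAAEZ)
  ε-move, top C: go to q_1, push A → (q_1, yx, ACAAAEZ)
  ε-move, top A: go to q_0, push A → (q_0, yx, ACAAAEZ)
  read y, top A: go to q_1, push AA → (q_1, x, AACAAAEZ)
  ε-move, top A: go to q_0, push A → (q_0, x, AACAAAEZ)
  read x, top A: go to q_0, push AC → (q_0, ε, ACACAAAEZ)
All input consumed; stack is ACACAAAEZ, not empty, and no further ε-move applies.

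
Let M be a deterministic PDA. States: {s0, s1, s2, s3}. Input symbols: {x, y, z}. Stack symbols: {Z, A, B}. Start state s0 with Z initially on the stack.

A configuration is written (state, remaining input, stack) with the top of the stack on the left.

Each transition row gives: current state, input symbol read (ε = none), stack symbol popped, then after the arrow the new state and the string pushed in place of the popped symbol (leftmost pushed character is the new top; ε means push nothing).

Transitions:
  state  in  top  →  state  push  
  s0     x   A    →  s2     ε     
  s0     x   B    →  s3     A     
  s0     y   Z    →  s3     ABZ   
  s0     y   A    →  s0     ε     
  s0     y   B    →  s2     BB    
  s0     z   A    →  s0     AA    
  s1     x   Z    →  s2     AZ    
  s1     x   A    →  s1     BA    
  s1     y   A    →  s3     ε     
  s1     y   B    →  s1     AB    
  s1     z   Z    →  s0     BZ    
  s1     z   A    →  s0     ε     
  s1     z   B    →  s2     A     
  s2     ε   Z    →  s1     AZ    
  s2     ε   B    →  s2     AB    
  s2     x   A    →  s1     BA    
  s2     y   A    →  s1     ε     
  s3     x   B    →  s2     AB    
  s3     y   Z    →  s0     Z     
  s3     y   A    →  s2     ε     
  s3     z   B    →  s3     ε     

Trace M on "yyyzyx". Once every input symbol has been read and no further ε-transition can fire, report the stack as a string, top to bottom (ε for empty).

(s0, yyyzyx, Z)
  read y, top Z: go to s3, push ABZ → (s3, yyzyx, ABZ)
  read y, top A: go to s2, push ε → (s2, yzyx, BZ)
  ε-move, top B: go to s2, push AB → (s2, yzyx, ABZ)
  read y, top A: go to s1, push ε → (s1, zyx, BZ)
  read z, top B: go to s2, push A → (s2, yx, AZ)
  read y, top A: go to s1, push ε → (s1, x, Z)
  read x, top Z: go to s2, push AZ → (s2, ε, AZ)
All input consumed in state s2 with stack AZ.

AZ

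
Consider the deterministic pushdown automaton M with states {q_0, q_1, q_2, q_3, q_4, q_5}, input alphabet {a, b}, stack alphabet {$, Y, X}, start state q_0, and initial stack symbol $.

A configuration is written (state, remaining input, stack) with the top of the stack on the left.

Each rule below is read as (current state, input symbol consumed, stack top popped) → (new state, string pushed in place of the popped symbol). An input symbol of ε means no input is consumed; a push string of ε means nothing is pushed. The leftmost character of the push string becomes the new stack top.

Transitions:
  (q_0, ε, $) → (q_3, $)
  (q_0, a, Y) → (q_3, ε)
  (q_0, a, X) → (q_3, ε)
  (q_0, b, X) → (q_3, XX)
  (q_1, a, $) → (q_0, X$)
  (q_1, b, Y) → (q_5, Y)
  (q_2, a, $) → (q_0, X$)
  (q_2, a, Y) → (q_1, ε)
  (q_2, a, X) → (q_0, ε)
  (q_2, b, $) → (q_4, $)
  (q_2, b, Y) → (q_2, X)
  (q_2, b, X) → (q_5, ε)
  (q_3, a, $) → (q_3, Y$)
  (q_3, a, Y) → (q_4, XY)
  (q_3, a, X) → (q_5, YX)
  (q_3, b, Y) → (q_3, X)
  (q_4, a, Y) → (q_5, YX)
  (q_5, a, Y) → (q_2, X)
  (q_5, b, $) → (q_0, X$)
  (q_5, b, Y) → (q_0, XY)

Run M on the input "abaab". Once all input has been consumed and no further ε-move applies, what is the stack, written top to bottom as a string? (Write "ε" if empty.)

(q_0, abaab, $)
  ε-move, top $: go to q_3, push $ → (q_3, abaab, $)
  read a, top $: go to q_3, push Y$ → (q_3, baab, Y$)
  read b, top Y: go to q_3, push X → (q_3, aab, X$)
  read a, top X: go to q_5, push YX → (q_5, ab, YX$)
  read a, top Y: go to q_2, push X → (q_2, b, XX$)
  read b, top X: go to q_5, push ε → (q_5, ε, X$)
All input consumed in state q_5 with stack X$.

X$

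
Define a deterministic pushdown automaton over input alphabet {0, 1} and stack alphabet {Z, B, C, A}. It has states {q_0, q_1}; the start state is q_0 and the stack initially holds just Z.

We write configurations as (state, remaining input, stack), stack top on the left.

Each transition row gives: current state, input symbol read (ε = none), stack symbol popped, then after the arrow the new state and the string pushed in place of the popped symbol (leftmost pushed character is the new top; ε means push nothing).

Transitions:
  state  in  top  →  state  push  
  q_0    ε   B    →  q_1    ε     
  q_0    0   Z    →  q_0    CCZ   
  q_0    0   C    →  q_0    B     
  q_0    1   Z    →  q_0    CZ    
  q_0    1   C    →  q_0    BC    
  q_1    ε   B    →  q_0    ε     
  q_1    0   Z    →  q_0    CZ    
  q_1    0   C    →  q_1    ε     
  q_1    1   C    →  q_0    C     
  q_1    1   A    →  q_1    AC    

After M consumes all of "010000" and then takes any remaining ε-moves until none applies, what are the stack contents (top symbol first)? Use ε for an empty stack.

Z

(q_0, 010000, Z)
  read 0, top Z: go to q_0, push CCZ → (q_0, 10000, CCZ)
  read 1, top C: go to q_0, push BC → (q_0, 0000, BCCZ)
  ε-move, top B: go to q_1, push ε → (q_1, 0000, CCZ)
  read 0, top C: go to q_1, push ε → (q_1, 000, CZ)
  read 0, top C: go to q_1, push ε → (q_1, 00, Z)
  read 0, top Z: go to q_0, push CZ → (q_0, 0, CZ)
  read 0, top C: go to q_0, push B → (q_0, ε, BZ)
  ε-move, top B: go to q_1, push ε → (q_1, ε, Z)
All input consumed in state q_1 with stack Z.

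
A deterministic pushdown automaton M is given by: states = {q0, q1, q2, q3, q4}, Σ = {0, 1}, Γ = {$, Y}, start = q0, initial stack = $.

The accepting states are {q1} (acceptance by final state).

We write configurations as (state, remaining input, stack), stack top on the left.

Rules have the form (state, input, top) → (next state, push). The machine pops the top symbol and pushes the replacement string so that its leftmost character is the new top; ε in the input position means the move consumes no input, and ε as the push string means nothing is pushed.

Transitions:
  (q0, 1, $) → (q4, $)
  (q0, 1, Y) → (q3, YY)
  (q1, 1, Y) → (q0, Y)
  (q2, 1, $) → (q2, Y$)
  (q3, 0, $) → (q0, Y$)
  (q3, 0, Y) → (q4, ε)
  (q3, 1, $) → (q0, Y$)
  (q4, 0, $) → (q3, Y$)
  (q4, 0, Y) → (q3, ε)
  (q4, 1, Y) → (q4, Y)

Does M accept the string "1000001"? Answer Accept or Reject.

(q0, 1000001, $) ⊢ (q4, 000001, $) ⊢ (q3, 00001, Y$) ⊢ (q4, 0001, $) ⊢ (q3, 001, Y$) ⊢ (q4, 01, $) ⊢ (q3, 1, Y$)
No transition applies at (q3, 1, Y$); input not fully consumed.

Reject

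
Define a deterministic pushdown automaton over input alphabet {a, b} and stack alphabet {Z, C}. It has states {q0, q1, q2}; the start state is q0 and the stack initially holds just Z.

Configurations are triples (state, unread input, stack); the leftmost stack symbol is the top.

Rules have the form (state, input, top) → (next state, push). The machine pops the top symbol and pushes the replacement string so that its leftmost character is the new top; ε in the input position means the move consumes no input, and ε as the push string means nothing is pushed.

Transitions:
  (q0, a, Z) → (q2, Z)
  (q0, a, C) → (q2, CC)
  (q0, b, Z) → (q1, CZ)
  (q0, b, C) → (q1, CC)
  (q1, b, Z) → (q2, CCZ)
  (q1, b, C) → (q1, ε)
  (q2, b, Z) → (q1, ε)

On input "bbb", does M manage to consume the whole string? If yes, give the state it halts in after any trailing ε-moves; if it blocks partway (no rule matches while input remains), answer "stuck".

(q0, bbb, Z) ⊢ (q1, bb, CZ) ⊢ (q1, b, Z) ⊢ (q2, ε, CCZ)
All input consumed; M is in state q2.

q2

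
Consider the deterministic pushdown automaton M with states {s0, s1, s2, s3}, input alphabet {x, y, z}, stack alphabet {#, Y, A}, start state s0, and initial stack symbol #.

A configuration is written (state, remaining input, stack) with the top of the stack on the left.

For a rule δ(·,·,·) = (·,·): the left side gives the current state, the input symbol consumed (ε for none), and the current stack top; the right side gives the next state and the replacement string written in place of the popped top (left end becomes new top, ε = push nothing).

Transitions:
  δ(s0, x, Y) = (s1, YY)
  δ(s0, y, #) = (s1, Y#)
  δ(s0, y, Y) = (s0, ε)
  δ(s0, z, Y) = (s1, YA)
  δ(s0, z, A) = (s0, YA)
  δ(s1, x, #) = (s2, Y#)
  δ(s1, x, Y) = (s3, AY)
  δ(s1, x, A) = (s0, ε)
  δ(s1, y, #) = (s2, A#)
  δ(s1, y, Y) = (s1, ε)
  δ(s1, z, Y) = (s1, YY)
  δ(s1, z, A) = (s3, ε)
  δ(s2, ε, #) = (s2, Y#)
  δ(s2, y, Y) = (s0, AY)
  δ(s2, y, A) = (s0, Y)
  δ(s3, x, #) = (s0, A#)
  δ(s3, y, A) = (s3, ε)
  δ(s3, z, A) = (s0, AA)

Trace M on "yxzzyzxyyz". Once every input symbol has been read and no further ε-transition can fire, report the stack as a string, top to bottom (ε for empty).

(s0, yxzzyzxyyz, #)
  read y, top #: go to s1, push Y# → (s1, xzzyzxyyz, Y#)
  read x, top Y: go to s3, push AY → (s3, zzyzxyyz, AY#)
  read z, top A: go to s0, push AA → (s0, zyzxyyz, AAY#)
  read z, top A: go to s0, push YA → (s0, yzxyyz, YAAY#)
  read y, top Y: go to s0, push ε → (s0, zxyyz, AAY#)
  read z, top A: go to s0, push YA → (s0, xyyz, YAAY#)
  read x, top Y: go to s1, push YY → (s1, yyz, YYAAY#)
  read y, top Y: go to s1, push ε → (s1, yz, YAAY#)
  read y, top Y: go to s1, push ε → (s1, z, AAY#)
  read z, top A: go to s3, push ε → (s3, ε, AY#)
All input consumed in state s3 with stack AY#.

AY#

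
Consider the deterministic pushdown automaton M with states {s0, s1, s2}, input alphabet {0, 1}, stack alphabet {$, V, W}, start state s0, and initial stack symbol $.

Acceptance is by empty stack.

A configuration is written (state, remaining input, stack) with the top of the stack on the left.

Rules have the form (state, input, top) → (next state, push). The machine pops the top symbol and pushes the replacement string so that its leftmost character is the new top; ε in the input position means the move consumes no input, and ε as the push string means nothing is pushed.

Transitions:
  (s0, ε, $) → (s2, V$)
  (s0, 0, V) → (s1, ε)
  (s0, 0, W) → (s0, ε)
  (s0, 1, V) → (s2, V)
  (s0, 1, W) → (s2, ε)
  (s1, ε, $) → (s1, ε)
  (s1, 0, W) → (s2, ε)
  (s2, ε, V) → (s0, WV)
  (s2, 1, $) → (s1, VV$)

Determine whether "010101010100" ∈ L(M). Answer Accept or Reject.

Accept

(s0, 010101010100, $)
  ε-move, top $: go to s2, push V$ → (s2, 010101010100, V$)
  ε-move, top V: go to s0, push WV → (s0, 010101010100, WV$)
  read 0, top W: go to s0, push ε → (s0, 10101010100, V$)
  read 1, top V: go to s2, push V → (s2, 0101010100, V$)
  ε-move, top V: go to s0, push WV → (s0, 0101010100, WV$)
  read 0, top W: go to s0, push ε → (s0, 101010100, V$)
  read 1, top V: go to s2, push V → (s2, 01010100, V$)
  ε-move, top V: go to s0, push WV → (s0, 01010100, WV$)
  read 0, top W: go to s0, push ε → (s0, 1010100, V$)
  read 1, top V: go to s2, push V → (s2, 010100, V$)
  ε-move, top V: go to s0, push WV → (s0, 010100, WV$)
  read 0, top W: go to s0, push ε → (s0, 10100, V$)
  read 1, top V: go to s2, push V → (s2, 0100, V$)
  ε-move, top V: go to s0, push WV → (s0, 0100, WV$)
  read 0, top W: go to s0, push ε → (s0, 100, V$)
  read 1, top V: go to s2, push V → (s2, 00, V$)
  ε-move, top V: go to s0, push WV → (s0, 00, WV$)
  read 0, top W: go to s0, push ε → (s0, 0, V$)
  read 0, top V: go to s1, push ε → (s1, ε, $)
  ε-move, top $: go to s1, push ε → (s1, ε, ε)
All input consumed and the stack is empty.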